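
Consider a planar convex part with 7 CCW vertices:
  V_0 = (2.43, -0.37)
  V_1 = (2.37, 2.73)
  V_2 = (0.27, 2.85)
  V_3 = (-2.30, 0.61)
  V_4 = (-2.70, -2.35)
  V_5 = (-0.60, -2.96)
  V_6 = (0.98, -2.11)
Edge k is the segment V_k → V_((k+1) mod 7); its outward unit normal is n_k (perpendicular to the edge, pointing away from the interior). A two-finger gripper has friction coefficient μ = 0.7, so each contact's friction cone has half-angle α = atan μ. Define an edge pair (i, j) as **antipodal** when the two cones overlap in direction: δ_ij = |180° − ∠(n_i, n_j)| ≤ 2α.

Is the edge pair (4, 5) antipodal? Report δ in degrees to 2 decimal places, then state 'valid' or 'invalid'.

δ = 135.52°, invalid

α = atan 0.7 = 34.99°;  2α = 69.98°
edge 4: e_4 = (+2.10, -0.61);  n_4 = (-0.2789, -0.9603)
edge 5: e_5 = (+1.58, +0.85);  n_5 = (+0.4738, -0.8807)
∠(n_4, n_5) = 44.48°
δ = |180° − 44.48°| = 135.52°
135.52° > 2α = 69.98°  →  invalid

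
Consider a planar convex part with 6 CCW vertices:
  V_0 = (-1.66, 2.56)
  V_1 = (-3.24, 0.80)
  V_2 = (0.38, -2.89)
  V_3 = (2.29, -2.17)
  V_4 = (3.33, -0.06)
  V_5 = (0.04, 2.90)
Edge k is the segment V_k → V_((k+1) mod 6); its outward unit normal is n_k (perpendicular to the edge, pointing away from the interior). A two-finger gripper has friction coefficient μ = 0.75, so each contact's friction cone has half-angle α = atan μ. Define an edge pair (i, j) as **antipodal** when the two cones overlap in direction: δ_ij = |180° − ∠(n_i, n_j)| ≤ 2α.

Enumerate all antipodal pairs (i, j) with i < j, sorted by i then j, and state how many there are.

α = atan 0.75 = 36.87°;  2α = 73.74°
n_0 = (-0.7441, +0.6680)
n_1 = (-0.7138, -0.7003)
n_2 = (+0.3527, -0.9357)
n_3 = (+0.8970, -0.4421)
n_4 = (+0.6688, +0.7434)
n_5 = (-0.1961, +0.9806)
  (0,1): δ = 93.63°  ·
  (0,2): δ = 27.43°  ✓
  (0,3): δ = 15.68°  ✓
  (0,4): δ = 89.94°  ·
  (0,5): δ = 143.23°  ·
  (1,2): δ = 113.80°  ·
  (1,3): δ = 70.69°  ✓
  (1,4): δ = 3.57°  ✓
  (1,5): δ = 56.86°  ✓
  (2,3): δ = 136.89°  ·
  (2,4): δ = 62.63°  ✓
  (2,5): δ = 9.34°  ✓
  (3,4): δ = 105.74°  ·
  (3,5): δ = 52.45°  ✓
  (4,5): δ = 126.71°  ·
antipodal pairs: 8

count = 8; pairs: (0,2), (0,3), (1,3), (1,4), (1,5), (2,4), (2,5), (3,5)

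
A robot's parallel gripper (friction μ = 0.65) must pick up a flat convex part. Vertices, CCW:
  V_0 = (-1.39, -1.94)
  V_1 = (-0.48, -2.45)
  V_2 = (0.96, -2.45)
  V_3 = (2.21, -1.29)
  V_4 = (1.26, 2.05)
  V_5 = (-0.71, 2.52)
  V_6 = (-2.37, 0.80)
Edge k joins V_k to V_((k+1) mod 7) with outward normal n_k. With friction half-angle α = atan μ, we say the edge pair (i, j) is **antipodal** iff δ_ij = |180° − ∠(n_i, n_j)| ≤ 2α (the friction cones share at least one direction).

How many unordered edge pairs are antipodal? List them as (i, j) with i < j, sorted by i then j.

count = 9; pairs: (0,3), (0,4), (1,4), (1,5), (2,4), (2,5), (3,5), (3,6), (4,6)

α = atan 0.65 = 33.02°;  2α = 66.05°
n_0 = (-0.4889, -0.8723)
n_1 = (+0.0000, -1.0000)
n_2 = (+0.6802, -0.7330)
n_3 = (+0.9618, +0.2736)
n_4 = (+0.2321, +0.9727)
n_5 = (-0.7195, +0.6944)
n_6 = (-0.9416, -0.3368)
  (0,1): δ = 150.73°  ·
  (0,2): δ = 107.87°  ·
  (0,3): δ = 44.85°  ✓
  (0,4): δ = 15.85°  ✓
  (0,5): δ = 75.28°  ·
  (0,6): δ = 138.95°  ·
  (1,2): δ = 137.14°  ·
  (1,3): δ = 74.12°  ·
  (1,4): δ = 13.42°  ✓
  (1,5): δ = 46.02°  ✓
  (1,6): δ = 109.68°  ·
  (2,3): δ = 116.98°  ·
  (2,4): δ = 56.28°  ✓
  (2,5): δ = 3.16°  ✓
  (2,6): δ = 66.82°  ·
  (3,4): δ = 119.30°  ·
  (3,5): δ = 59.86°  ✓
  (3,6): δ = 3.80°  ✓
  (4,5): δ = 120.56°  ·
  (4,6): δ = 56.90°  ✓
  (5,6): δ = 116.34°  ·
antipodal pairs: 9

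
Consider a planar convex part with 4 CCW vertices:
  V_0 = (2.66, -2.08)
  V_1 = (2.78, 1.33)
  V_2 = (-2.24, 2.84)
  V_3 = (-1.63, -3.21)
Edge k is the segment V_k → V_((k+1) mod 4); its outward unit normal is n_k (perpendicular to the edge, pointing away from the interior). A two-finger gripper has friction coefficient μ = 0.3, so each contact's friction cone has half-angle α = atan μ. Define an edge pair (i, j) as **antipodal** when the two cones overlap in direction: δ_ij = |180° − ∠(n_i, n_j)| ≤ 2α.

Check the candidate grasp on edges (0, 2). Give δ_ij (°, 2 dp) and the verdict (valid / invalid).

δ = 7.77°, valid

α = atan 0.3 = 16.70°;  2α = 33.40°
edge 0: e_0 = (+0.12, +3.41);  n_0 = (+0.9994, -0.0352)
edge 2: e_2 = (+0.61, -6.05);  n_2 = (-0.9950, -0.1003)
∠(n_0, n_2) = 172.23°
δ = |180° − 172.23°| = 7.77°
7.77° ≤ 2α = 33.40°  →  valid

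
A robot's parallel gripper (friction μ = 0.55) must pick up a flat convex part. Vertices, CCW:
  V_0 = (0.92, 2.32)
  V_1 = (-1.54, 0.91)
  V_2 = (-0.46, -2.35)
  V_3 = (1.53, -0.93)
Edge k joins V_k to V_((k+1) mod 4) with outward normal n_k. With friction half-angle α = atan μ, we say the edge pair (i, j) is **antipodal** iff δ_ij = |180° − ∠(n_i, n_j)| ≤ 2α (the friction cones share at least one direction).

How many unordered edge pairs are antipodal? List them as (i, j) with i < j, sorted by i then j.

α = atan 0.55 = 28.81°;  2α = 57.62°
n_0 = (-0.4973, +0.8676)
n_1 = (-0.9493, -0.3145)
n_2 = (+0.5809, -0.8140)
n_3 = (+0.9828, +0.1845)
  (0,1): δ = 101.49°  ·
  (0,2): δ = 5.69°  ✓
  (0,3): δ = 70.81°  ·
  (1,2): δ = 72.82°  ·
  (1,3): δ = 7.70°  ✓
  (2,3): δ = 114.88°  ·
antipodal pairs: 2

count = 2; pairs: (0,2), (1,3)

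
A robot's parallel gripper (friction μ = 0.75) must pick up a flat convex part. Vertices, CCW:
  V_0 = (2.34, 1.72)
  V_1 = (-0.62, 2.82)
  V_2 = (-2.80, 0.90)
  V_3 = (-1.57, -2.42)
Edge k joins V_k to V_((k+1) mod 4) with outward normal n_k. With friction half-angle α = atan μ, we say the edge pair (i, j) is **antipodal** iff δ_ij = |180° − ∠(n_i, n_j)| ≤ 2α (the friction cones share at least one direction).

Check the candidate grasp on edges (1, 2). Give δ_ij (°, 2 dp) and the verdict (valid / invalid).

α = atan 0.75 = 36.87°;  2α = 73.74°
edge 1: e_1 = (-2.18, -1.92);  n_1 = (-0.6609, +0.7504)
edge 2: e_2 = (+1.23, -3.32);  n_2 = (-0.9377, -0.3474)
∠(n_1, n_2) = 68.96°
δ = |180° − 68.96°| = 111.04°
111.04° > 2α = 73.74°  →  invalid

δ = 111.04°, invalid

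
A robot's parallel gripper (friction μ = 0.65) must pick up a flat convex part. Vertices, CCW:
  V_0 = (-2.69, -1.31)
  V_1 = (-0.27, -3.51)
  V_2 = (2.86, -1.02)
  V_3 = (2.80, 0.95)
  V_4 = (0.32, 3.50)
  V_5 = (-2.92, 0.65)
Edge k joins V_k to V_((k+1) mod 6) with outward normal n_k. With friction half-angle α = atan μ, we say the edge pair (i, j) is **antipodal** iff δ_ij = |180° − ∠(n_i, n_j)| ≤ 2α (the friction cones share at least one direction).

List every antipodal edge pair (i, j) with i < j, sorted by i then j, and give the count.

count = 7; pairs: (0,2), (0,3), (1,4), (1,5), (2,4), (2,5), (3,5)

α = atan 0.65 = 33.02°;  2α = 66.05°
n_0 = (-0.6727, -0.7399)
n_1 = (+0.6226, -0.7826)
n_2 = (+0.9995, +0.0304)
n_3 = (+0.7169, +0.6972)
n_4 = (-0.6605, +0.7509)
n_5 = (-0.9932, -0.1165)
  (0,1): δ = 99.22°  ·
  (0,2): δ = 45.98°  ✓
  (0,3): δ = 3.52°  ✓
  (0,4): δ = 83.61°  ·
  (0,5): δ = 138.97°  ·
  (1,2): δ = 126.76°  ·
  (1,3): δ = 84.30°  ·
  (1,4): δ = 2.83°  ✓
  (1,5): δ = 58.19°  ✓
  (2,3): δ = 137.54°  ·
  (2,4): δ = 50.41°  ✓
  (2,5): δ = 4.95°  ✓
  (3,4): δ = 92.87°  ·
  (3,5): δ = 37.51°  ✓
  (4,5): δ = 124.64°  ·
antipodal pairs: 7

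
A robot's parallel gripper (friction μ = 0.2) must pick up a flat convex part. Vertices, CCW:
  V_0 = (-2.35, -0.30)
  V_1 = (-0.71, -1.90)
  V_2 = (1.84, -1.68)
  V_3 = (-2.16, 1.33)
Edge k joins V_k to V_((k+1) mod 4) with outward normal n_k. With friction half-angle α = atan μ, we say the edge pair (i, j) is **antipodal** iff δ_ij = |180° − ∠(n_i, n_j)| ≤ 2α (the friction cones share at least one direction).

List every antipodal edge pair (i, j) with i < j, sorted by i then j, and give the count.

count = 1; pairs: (0,2)

α = atan 0.2 = 11.31°;  2α = 22.62°
n_0 = (-0.6983, -0.7158)
n_1 = (+0.0860, -0.9963)
n_2 = (+0.6013, +0.7990)
n_3 = (-0.9933, +0.1158)
  (0,1): δ = 130.78°  ·
  (0,2): δ = 7.33°  ✓
  (0,3): δ = 127.64°  ·
  (1,2): δ = 41.89°  ·
  (1,3): δ = 78.42°  ·
  (2,3): δ = 59.69°  ·
antipodal pairs: 1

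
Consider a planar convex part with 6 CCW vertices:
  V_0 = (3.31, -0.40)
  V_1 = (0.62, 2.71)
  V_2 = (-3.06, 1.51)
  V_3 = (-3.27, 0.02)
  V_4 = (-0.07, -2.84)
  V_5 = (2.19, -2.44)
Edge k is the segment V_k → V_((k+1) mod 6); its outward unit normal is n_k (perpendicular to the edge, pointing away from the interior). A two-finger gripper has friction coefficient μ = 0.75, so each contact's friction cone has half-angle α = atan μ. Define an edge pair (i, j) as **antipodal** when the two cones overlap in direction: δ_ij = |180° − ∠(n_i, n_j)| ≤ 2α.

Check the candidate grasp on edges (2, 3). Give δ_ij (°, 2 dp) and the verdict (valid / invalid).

δ = 123.77°, invalid

α = atan 0.75 = 36.87°;  2α = 73.74°
edge 2: e_2 = (-0.21, -1.49);  n_2 = (-0.9902, +0.1396)
edge 3: e_3 = (+3.20, -2.86);  n_3 = (-0.6664, -0.7456)
∠(n_2, n_3) = 56.23°
δ = |180° − 56.23°| = 123.77°
123.77° > 2α = 73.74°  →  invalid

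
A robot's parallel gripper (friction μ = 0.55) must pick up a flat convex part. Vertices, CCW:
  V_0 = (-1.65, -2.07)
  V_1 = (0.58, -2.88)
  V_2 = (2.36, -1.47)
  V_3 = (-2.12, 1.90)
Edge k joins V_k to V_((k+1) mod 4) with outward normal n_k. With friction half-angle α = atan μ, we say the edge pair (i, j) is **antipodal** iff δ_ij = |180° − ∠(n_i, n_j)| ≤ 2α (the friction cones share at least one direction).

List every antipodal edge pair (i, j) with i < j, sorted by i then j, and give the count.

count = 2; pairs: (0,2), (2,3)

α = atan 0.55 = 28.81°;  2α = 57.62°
n_0 = (-0.3414, -0.9399)
n_1 = (+0.6209, -0.7839)
n_2 = (+0.6011, +0.7991)
n_3 = (-0.9931, -0.1176)
  (0,1): δ = 121.65°  ·
  (0,2): δ = 16.99°  ✓
  (0,3): δ = 116.71°  ·
  (1,2): δ = 75.34°  ·
  (1,3): δ = 58.37°  ·
  (2,3): δ = 46.30°  ✓
antipodal pairs: 2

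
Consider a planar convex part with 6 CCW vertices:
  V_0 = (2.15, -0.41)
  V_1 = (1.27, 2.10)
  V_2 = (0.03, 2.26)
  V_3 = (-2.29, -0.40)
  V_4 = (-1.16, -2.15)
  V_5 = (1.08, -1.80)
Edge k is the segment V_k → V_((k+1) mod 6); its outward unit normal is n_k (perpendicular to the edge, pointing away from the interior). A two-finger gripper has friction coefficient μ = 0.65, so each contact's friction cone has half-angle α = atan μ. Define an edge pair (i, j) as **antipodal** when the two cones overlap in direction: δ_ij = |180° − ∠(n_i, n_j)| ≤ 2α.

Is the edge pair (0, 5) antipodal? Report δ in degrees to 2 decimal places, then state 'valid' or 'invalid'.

α = atan 0.65 = 33.02°;  2α = 66.05°
edge 0: e_0 = (-0.88, +2.51);  n_0 = (+0.9437, +0.3309)
edge 5: e_5 = (+1.07, +1.39);  n_5 = (+0.7924, -0.6100)
∠(n_0, n_5) = 56.91°
δ = |180° − 56.91°| = 123.09°
123.09° > 2α = 66.05°  →  invalid

δ = 123.09°, invalid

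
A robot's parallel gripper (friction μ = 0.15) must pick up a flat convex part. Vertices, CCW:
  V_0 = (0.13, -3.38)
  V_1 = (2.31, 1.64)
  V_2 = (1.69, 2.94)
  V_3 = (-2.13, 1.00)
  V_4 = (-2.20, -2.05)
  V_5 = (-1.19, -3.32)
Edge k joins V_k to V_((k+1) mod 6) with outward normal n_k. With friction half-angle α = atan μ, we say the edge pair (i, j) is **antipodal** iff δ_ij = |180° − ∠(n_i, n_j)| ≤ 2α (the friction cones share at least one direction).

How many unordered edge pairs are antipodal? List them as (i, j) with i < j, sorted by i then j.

count = 1; pairs: (1,4)

α = atan 0.15 = 8.53°;  2α = 17.06°
n_0 = (+0.9172, -0.3983)
n_1 = (+0.9026, +0.4305)
n_2 = (-0.4528, +0.8916)
n_3 = (-0.9997, +0.0229)
n_4 = (-0.7827, -0.6224)
n_5 = (-0.0454, -0.9990)
  (0,1): δ = 131.03°  ·
  (0,2): δ = 39.60°  ·
  (0,3): δ = 22.16°  ·
  (0,4): δ = 61.97°  ·
  (0,5): δ = 110.87°  ·
  (1,2): δ = 88.57°  ·
  (1,3): δ = 26.81°  ·
  (1,4): δ = 13.00°  ✓
  (1,5): δ = 61.90°  ·
  (2,3): δ = 118.24°  ·
  (2,4): δ = 78.43°  ·
  (2,5): δ = 29.53°  ·
  (3,4): δ = 140.19°  ·
  (3,5): δ = 91.29°  ·
  (4,5): δ = 131.10°  ·
antipodal pairs: 1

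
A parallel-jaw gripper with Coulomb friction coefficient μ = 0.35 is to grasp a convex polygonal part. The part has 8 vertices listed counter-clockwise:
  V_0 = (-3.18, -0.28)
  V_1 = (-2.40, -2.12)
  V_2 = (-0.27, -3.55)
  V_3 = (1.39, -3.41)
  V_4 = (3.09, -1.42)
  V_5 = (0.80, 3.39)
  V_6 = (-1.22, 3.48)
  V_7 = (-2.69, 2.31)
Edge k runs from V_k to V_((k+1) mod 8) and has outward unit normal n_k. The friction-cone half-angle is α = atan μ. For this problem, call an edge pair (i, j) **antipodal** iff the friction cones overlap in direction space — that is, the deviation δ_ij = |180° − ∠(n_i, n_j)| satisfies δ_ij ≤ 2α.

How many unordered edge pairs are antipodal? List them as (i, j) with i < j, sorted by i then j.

α = atan 0.35 = 19.29°;  2α = 38.58°
n_0 = (-0.9207, -0.3903)
n_1 = (-0.5574, -0.8302)
n_2 = (+0.0840, -0.9965)
n_3 = (+0.7603, -0.6495)
n_4 = (+0.9029, +0.4299)
n_5 = (+0.0445, +0.9990)
n_6 = (-0.6227, +0.7824)
n_7 = (-0.9826, +0.1859)
  (0,1): δ = 146.85°  ·
  (0,2): δ = 108.15°  ·
  (0,3): δ = 63.48°  ·
  (0,4): δ = 2.49°  ✓
  (0,5): δ = 64.48°  ·
  (0,6): δ = 105.54°  ·
  (0,7): δ = 146.31°  ·
  (1,2): δ = 141.30°  ·
  (1,3): δ = 96.63°  ·
  (1,4): δ = 30.67°  ✓
  (1,5): δ = 31.32°  ✓
  (1,6): δ = 72.39°  ·
  (1,7): δ = 113.16°  ·
  (2,3): δ = 135.33°  ·
  (2,4): δ = 69.36°  ·
  (2,5): δ = 7.37°  ✓
  (2,6): δ = 33.70°  ✓
  (2,7): δ = 74.47°  ·
  (3,4): δ = 114.03°  ·
  (3,5): δ = 52.04°  ·
  (3,6): δ = 10.98°  ✓
  (3,7): δ = 29.79°  ✓
  (4,5): δ = 118.01°  ·
  (4,6): δ = 76.94°  ·
  (4,7): δ = 36.17°  ✓
  (5,6): δ = 138.93°  ·
  (5,7): δ = 98.16°  ·
  (6,7): δ = 139.23°  ·
antipodal pairs: 8

count = 8; pairs: (0,4), (1,4), (1,5), (2,5), (2,6), (3,6), (3,7), (4,7)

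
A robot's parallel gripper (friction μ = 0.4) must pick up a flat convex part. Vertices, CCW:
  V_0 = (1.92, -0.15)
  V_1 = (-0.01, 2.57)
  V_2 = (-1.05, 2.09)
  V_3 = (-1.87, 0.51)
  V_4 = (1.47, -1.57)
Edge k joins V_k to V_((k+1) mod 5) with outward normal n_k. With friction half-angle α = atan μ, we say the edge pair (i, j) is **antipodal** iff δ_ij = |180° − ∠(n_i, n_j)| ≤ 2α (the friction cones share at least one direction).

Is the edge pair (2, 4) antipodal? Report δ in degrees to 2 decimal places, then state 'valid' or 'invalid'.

δ = 9.85°, valid

α = atan 0.4 = 21.80°;  2α = 43.60°
edge 2: e_2 = (-0.82, -1.58);  n_2 = (-0.8876, +0.4606)
edge 4: e_4 = (+0.45, +1.42);  n_4 = (+0.9533, -0.3021)
∠(n_2, n_4) = 170.15°
δ = |180° − 170.15°| = 9.85°
9.85° ≤ 2α = 43.60°  →  valid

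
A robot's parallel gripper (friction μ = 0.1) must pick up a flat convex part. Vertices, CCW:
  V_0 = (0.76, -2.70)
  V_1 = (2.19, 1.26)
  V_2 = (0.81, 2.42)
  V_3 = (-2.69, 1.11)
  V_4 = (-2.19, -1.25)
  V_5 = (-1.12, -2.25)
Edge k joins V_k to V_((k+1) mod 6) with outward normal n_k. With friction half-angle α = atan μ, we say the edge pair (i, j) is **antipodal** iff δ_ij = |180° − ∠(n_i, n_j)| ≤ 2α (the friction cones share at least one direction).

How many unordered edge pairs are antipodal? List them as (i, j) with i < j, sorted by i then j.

count = 1; pairs: (1,4)

α = atan 0.1 = 5.71°;  2α = 11.42°
n_0 = (+0.9406, -0.3396)
n_1 = (+0.6435, +0.7655)
n_2 = (-0.3505, +0.9365)
n_3 = (-0.9783, -0.2073)
n_4 = (-0.6828, -0.7306)
n_5 = (-0.2328, -0.9725)
  (0,1): δ = 110.19°  ·
  (0,2): δ = 49.62°  ·
  (0,3): δ = 31.82°  ·
  (0,4): δ = 66.79°  ·
  (0,5): δ = 96.39°  ·
  (1,2): δ = 119.43°  ·
  (1,3): δ = 37.99°  ·
  (1,4): δ = 3.01°  ✓
  (1,5): δ = 26.59°  ·
  (2,3): δ = 98.56°  ·
  (2,4): δ = 63.58°  ·
  (2,5): δ = 33.98°  ·
  (3,4): δ = 145.03°  ·
  (3,5): δ = 115.42°  ·
  (4,5): δ = 150.40°  ·
antipodal pairs: 1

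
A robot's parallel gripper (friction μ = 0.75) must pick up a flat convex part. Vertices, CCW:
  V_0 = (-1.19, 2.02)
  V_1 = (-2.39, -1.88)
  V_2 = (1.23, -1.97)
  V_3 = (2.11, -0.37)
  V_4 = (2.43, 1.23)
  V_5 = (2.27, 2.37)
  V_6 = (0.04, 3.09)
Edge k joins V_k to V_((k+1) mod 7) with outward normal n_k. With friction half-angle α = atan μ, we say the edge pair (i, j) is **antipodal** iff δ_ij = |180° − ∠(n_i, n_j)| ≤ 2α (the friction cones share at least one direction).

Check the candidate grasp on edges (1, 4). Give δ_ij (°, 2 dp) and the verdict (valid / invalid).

α = atan 0.75 = 36.87°;  2α = 73.74°
edge 1: e_1 = (+3.62, -0.09);  n_1 = (-0.0249, -0.9997)
edge 4: e_4 = (-0.16, +1.14);  n_4 = (+0.9903, +0.1390)
∠(n_1, n_4) = 99.41°
δ = |180° − 99.41°| = 80.59°
80.59° > 2α = 73.74°  →  invalid

δ = 80.59°, invalid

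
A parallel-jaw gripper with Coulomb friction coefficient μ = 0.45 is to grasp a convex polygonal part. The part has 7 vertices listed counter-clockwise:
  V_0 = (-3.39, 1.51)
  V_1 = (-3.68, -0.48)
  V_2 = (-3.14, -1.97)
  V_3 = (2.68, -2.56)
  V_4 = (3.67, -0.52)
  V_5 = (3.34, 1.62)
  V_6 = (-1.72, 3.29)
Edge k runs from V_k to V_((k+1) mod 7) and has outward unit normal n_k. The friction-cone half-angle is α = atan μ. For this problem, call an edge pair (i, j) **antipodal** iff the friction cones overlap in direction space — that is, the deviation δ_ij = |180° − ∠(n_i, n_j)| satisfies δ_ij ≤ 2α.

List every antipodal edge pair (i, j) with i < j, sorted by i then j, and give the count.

α = atan 0.45 = 24.23°;  2α = 48.46°
n_0 = (-0.9895, +0.1442)
n_1 = (-0.9402, -0.3407)
n_2 = (-0.1009, -0.9949)
n_3 = (+0.8997, -0.4366)
n_4 = (+0.9883, +0.1524)
n_5 = (+0.3134, +0.9496)
n_6 = (-0.7293, +0.6842)
  (0,1): δ = 151.79°  ·
  (0,2): δ = 87.50°  ·
  (0,3): δ = 17.60°  ✓
  (0,4): δ = 17.06°  ✓
  (0,5): δ = 80.03°  ·
  (0,6): δ = 145.12°  ·
  (1,2): δ = 115.71°  ·
  (1,3): δ = 45.81°  ✓
  (1,4): δ = 11.16°  ✓
  (1,5): δ = 51.81°  ·
  (1,6): δ = 116.90°  ·
  (2,3): δ = 110.10°  ·
  (2,4): δ = 75.45°  ·
  (2,5): δ = 12.48°  ✓
  (2,6): δ = 52.61°  ·
  (3,4): δ = 145.35°  ·
  (3,5): δ = 82.38°  ·
  (3,6): δ = 17.29°  ✓
  (4,5): δ = 117.03°  ·
  (4,6): δ = 51.94°  ·
  (5,6): δ = 114.91°  ·
antipodal pairs: 6

count = 6; pairs: (0,3), (0,4), (1,3), (1,4), (2,5), (3,6)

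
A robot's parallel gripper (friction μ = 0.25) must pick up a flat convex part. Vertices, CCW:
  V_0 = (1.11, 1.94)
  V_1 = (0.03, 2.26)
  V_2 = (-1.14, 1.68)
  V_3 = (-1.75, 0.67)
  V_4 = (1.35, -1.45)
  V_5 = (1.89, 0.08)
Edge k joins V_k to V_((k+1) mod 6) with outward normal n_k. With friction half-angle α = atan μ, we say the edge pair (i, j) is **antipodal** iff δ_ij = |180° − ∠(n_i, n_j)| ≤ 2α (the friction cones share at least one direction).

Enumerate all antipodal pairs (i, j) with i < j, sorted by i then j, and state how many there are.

α = atan 0.25 = 14.04°;  2α = 28.07°
n_0 = (+0.2841, +0.9588)
n_1 = (-0.4441, +0.8960)
n_2 = (-0.8560, +0.5170)
n_3 = (-0.5645, -0.8254)
n_4 = (+0.9430, -0.3328)
n_5 = (+0.9222, +0.3867)
  (0,1): δ = 137.13°  ·
  (0,2): δ = 104.63°  ·
  (0,3): δ = 17.86°  ✓
  (0,4): δ = 87.06°  ·
  (0,5): δ = 129.26°  ·
  (1,2): δ = 147.50°  ·
  (1,3): δ = 60.74°  ·
  (1,4): δ = 44.19°  ·
  (1,5): δ = 86.38°  ·
  (2,3): δ = 93.24°  ·
  (2,4): δ = 11.69°  ✓
  (2,5): δ = 53.88°  ·
  (3,4): δ = 75.07°  ·
  (3,5): δ = 32.88°  ·
  (4,5): δ = 137.81°  ·
antipodal pairs: 2

count = 2; pairs: (0,3), (2,4)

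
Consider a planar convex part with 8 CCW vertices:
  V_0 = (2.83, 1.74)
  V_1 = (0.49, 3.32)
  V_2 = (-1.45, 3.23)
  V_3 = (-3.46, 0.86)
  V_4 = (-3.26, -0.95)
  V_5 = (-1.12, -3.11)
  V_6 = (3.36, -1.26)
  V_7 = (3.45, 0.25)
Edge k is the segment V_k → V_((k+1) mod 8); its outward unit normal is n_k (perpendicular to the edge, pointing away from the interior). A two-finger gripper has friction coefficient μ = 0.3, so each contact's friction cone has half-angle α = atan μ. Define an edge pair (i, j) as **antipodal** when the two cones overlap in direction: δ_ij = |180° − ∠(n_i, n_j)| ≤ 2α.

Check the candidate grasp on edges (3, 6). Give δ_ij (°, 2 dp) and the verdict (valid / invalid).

δ = 9.72°, valid

α = atan 0.3 = 16.70°;  2α = 33.40°
edge 3: e_3 = (+0.20, -1.81);  n_3 = (-0.9940, -0.1098)
edge 6: e_6 = (+0.09, +1.51);  n_6 = (+0.9982, -0.0595)
∠(n_3, n_6) = 170.28°
δ = |180° − 170.28°| = 9.72°
9.72° ≤ 2α = 33.40°  →  valid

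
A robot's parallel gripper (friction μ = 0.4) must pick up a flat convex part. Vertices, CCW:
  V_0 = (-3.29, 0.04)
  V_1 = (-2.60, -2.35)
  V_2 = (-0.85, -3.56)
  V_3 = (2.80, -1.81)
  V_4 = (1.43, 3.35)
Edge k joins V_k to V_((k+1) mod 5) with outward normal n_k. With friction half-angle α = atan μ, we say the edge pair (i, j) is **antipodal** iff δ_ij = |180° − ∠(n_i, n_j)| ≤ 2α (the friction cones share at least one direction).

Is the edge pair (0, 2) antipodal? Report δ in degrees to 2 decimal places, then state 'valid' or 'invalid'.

δ = 80.49°, invalid

α = atan 0.4 = 21.80°;  2α = 43.60°
edge 0: e_0 = (+0.69, -2.39);  n_0 = (-0.9608, -0.2774)
edge 2: e_2 = (+3.65, +1.75);  n_2 = (+0.4323, -0.9017)
∠(n_0, n_2) = 99.51°
δ = |180° − 99.51°| = 80.49°
80.49° > 2α = 43.60°  →  invalid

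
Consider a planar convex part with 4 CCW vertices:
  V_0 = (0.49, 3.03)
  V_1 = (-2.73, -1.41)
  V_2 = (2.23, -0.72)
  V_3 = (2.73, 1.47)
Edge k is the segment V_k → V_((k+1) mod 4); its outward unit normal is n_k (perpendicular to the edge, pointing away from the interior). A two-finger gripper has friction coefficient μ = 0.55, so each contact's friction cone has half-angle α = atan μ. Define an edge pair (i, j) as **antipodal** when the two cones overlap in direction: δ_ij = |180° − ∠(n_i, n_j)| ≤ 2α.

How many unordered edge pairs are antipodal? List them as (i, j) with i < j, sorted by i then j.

α = atan 0.55 = 28.81°;  2α = 57.62°
n_0 = (-0.8095, +0.5871)
n_1 = (+0.1378, -0.9905)
n_2 = (+0.9749, -0.2226)
n_3 = (+0.5715, +0.8206)
  (0,1): δ = 46.13°  ✓
  (0,2): δ = 23.09°  ✓
  (0,3): δ = 91.10°  ·
  (1,2): δ = 110.78°  ·
  (1,3): δ = 42.77°  ✓
  (2,3): δ = 111.99°  ·
antipodal pairs: 3

count = 3; pairs: (0,1), (0,2), (1,3)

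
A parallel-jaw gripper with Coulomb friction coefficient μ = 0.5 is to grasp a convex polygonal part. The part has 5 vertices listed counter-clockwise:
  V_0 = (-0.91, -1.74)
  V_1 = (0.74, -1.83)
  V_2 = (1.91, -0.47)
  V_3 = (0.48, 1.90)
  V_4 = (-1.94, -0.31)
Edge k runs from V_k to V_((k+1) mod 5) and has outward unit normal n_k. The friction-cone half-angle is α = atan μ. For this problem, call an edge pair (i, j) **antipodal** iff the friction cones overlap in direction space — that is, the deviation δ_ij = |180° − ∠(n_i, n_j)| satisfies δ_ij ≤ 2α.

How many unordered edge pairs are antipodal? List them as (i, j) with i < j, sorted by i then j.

α = atan 0.5 = 26.57°;  2α = 53.13°
n_0 = (-0.0545, -0.9985)
n_1 = (+0.7581, -0.6522)
n_2 = (+0.8562, +0.5166)
n_3 = (-0.6743, +0.7384)
n_4 = (-0.8114, -0.5845)
  (0,1): δ = 127.58°  ·
  (0,2): δ = 55.77°  ·
  (0,3): δ = 45.53°  ✓
  (0,4): δ = 128.89°  ·
  (1,2): δ = 108.19°  ·
  (1,3): δ = 6.89°  ✓
  (1,4): δ = 76.47°  ·
  (2,3): δ = 78.70°  ·
  (2,4): δ = 4.66°  ✓
  (3,4): δ = 96.64°  ·
antipodal pairs: 3

count = 3; pairs: (0,3), (1,3), (2,4)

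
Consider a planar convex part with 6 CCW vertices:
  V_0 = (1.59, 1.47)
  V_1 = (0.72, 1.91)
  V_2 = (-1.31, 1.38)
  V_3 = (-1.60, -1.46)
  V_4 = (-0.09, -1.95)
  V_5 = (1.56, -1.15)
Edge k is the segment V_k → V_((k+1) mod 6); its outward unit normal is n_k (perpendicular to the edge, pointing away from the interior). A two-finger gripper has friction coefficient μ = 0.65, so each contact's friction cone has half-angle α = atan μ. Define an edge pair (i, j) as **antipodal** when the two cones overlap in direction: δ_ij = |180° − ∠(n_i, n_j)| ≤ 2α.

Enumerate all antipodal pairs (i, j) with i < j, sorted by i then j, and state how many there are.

count = 6; pairs: (0,3), (0,4), (1,3), (1,4), (2,4), (2,5)

α = atan 0.65 = 33.02°;  2α = 66.05°
n_0 = (+0.4513, +0.8924)
n_1 = (-0.2526, +0.9676)
n_2 = (-0.9948, +0.1016)
n_3 = (-0.3087, -0.9512)
n_4 = (+0.4363, -0.8998)
n_5 = (+0.9999, -0.0114)
  (0,1): δ = 138.54°  ·
  (0,2): δ = 69.00°  ·
  (0,3): δ = 8.85°  ✓
  (0,4): δ = 52.69°  ✓
  (0,5): δ = 116.17°  ·
  (1,2): δ = 110.46°  ·
  (1,3): δ = 32.61°  ✓
  (1,4): δ = 11.23°  ✓
  (1,5): δ = 74.71°  ·
  (2,3): δ = 102.15°  ·
  (2,4): δ = 58.30°  ✓
  (2,5): δ = 5.17°  ✓
  (3,4): δ = 136.16°  ·
  (3,5): δ = 72.68°  ·
  (4,5): δ = 116.52°  ·
antipodal pairs: 6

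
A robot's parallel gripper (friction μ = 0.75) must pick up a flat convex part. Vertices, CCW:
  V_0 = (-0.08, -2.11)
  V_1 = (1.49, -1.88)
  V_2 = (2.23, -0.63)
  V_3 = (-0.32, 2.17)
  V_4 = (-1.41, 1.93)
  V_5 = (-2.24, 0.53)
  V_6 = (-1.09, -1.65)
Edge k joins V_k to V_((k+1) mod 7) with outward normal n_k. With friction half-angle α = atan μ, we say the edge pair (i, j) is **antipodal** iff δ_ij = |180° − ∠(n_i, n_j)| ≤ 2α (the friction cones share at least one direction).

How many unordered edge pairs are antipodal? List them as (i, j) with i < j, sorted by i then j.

α = atan 0.75 = 36.87°;  2α = 73.74°
n_0 = (+0.1449, -0.9894)
n_1 = (+0.8605, -0.5094)
n_2 = (+0.7393, +0.6733)
n_3 = (-0.2150, +0.9766)
n_4 = (-0.8602, +0.5100)
n_5 = (-0.8845, -0.4666)
n_6 = (-0.4145, -0.9101)
  (0,1): δ = 128.96°  ·
  (0,2): δ = 56.01°  ✓
  (0,3): δ = 4.08°  ✓
  (0,4): δ = 51.00°  ✓
  (0,5): δ = 109.48°  ·
  (0,6): δ = 147.18°  ·
  (1,2): δ = 107.05°  ·
  (1,3): δ = 46.96°  ✓
  (1,4): δ = 0.04°  ✓
  (1,5): δ = 58.44°  ✓
  (1,6): δ = 96.14°  ·
  (2,3): δ = 119.91°  ·
  (2,4): δ = 72.99°  ✓
  (2,5): δ = 14.51°  ✓
  (2,6): δ = 23.19°  ✓
  (3,4): δ = 133.08°  ·
  (3,5): δ = 74.60°  ·
  (3,6): δ = 36.90°  ✓
  (4,5): δ = 121.53°  ·
  (4,6): δ = 83.82°  ·
  (5,6): δ = 142.30°  ·
antipodal pairs: 10

count = 10; pairs: (0,2), (0,3), (0,4), (1,3), (1,4), (1,5), (2,4), (2,5), (2,6), (3,6)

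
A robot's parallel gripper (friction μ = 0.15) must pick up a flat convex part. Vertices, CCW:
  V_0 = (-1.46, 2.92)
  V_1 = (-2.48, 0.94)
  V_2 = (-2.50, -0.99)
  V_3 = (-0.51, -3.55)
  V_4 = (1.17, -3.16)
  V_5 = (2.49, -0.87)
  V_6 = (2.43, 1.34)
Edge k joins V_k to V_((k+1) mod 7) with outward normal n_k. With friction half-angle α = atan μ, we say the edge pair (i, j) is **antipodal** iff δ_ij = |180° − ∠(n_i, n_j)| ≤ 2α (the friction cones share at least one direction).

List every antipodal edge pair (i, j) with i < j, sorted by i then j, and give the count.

count = 2; pairs: (0,4), (1,5)

α = atan 0.15 = 8.53°;  2α = 17.06°
n_0 = (-0.8890, +0.4580)
n_1 = (-0.9999, +0.0104)
n_2 = (-0.7895, -0.6137)
n_3 = (+0.2261, -0.9741)
n_4 = (+0.8664, -0.4994)
n_5 = (+0.9996, +0.0271)
n_6 = (+0.3763, +0.9265)
  (0,1): δ = 153.34°  ·
  (0,2): δ = 114.89°  ·
  (0,3): δ = 49.68°  ·
  (0,4): δ = 2.70°  ✓
  (0,5): δ = 28.81°  ·
  (0,6): δ = 95.15°  ·
  (1,2): δ = 141.55°  ·
  (1,3): δ = 76.34°  ·
  (1,4): δ = 29.37°  ·
  (1,5): δ = 2.15°  ✓
  (1,6): δ = 68.49°  ·
  (2,3): δ = 114.79°  ·
  (2,4): δ = 67.82°  ·
  (2,5): δ = 36.30°  ·
  (2,6): δ = 30.04°  ·
  (3,4): δ = 133.03°  ·
  (3,5): δ = 101.51°  ·
  (3,6): δ = 35.17°  ·
  (4,5): δ = 148.48°  ·
  (4,6): δ = 82.15°  ·
  (5,6): δ = 113.66°  ·
antipodal pairs: 2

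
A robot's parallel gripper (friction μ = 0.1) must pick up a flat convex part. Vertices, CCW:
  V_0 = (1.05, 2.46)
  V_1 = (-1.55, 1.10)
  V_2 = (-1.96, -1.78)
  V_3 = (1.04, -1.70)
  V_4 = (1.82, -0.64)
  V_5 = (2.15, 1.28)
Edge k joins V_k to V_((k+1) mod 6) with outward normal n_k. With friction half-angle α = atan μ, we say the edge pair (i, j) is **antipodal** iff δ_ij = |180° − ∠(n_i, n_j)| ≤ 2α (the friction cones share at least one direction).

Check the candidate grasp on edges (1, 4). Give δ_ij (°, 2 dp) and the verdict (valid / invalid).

δ = 1.65°, valid

α = atan 0.1 = 5.71°;  2α = 11.42°
edge 1: e_1 = (-0.41, -2.88);  n_1 = (-0.9900, +0.1409)
edge 4: e_4 = (+0.33, +1.92);  n_4 = (+0.9855, -0.1694)
∠(n_1, n_4) = 178.35°
δ = |180° − 178.35°| = 1.65°
1.65° ≤ 2α = 11.42°  →  valid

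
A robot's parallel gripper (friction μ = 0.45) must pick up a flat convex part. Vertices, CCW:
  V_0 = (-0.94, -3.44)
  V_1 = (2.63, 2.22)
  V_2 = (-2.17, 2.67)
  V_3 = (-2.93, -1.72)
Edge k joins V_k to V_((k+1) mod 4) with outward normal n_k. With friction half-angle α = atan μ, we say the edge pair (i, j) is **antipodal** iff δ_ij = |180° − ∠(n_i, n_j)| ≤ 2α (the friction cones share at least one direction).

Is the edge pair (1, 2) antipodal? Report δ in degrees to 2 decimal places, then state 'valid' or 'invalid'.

α = atan 0.45 = 24.23°;  2α = 48.46°
edge 1: e_1 = (-4.80, +0.45);  n_1 = (+0.0933, +0.9956)
edge 2: e_2 = (-0.76, -4.39);  n_2 = (-0.9853, +0.1706)
∠(n_1, n_2) = 85.53°
δ = |180° − 85.53°| = 94.47°
94.47° > 2α = 48.46°  →  invalid

δ = 94.47°, invalid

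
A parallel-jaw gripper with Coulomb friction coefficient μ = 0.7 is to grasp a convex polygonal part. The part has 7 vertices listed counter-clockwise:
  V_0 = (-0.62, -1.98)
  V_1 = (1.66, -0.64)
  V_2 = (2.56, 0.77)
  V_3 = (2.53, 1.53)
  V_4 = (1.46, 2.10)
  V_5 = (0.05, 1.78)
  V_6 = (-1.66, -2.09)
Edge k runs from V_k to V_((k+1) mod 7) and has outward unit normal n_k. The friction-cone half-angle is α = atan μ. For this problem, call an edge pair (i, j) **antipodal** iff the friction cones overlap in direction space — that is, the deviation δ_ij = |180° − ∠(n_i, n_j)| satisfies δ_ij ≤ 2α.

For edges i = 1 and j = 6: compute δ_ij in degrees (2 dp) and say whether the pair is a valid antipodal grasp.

δ = 128.59°, invalid

α = atan 0.7 = 34.99°;  2α = 69.98°
edge 1: e_1 = (+0.90, +1.41);  n_1 = (+0.8429, -0.5380)
edge 6: e_6 = (+1.04, +0.11);  n_6 = (+0.1052, -0.9945)
∠(n_1, n_6) = 51.41°
δ = |180° − 51.41°| = 128.59°
128.59° > 2α = 69.98°  →  invalid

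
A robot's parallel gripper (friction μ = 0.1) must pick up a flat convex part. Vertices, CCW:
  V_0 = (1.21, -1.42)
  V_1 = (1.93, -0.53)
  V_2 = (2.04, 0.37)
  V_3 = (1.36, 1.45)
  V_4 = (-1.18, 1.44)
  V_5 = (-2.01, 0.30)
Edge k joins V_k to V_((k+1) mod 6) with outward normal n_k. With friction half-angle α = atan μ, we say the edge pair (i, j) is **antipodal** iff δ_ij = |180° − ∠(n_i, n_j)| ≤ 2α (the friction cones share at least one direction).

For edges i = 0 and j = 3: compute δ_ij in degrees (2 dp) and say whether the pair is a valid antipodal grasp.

α = atan 0.1 = 5.71°;  2α = 11.42°
edge 0: e_0 = (+0.72, +0.89);  n_0 = (+0.7774, -0.6289)
edge 3: e_3 = (-2.54, -0.01);  n_3 = (-0.0039, +1.0000)
∠(n_0, n_3) = 129.20°
δ = |180° − 129.20°| = 50.80°
50.80° > 2α = 11.42°  →  invalid

δ = 50.80°, invalid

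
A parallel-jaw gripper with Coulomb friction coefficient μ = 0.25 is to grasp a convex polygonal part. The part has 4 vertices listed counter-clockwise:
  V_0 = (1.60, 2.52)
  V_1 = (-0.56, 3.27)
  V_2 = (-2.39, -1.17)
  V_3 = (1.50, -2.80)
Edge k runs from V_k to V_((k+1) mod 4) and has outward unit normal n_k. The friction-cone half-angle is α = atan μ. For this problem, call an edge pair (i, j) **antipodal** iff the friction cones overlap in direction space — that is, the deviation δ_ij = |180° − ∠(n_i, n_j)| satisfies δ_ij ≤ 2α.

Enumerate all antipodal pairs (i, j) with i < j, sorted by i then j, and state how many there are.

α = atan 0.25 = 14.04°;  2α = 28.07°
n_0 = (+0.3280, +0.9447)
n_1 = (-0.9245, +0.3811)
n_2 = (-0.3865, -0.9223)
n_3 = (+0.9998, -0.0188)
  (0,1): δ = 93.25°  ·
  (0,2): δ = 3.59°  ✓
  (0,3): δ = 108.07°  ·
  (1,2): δ = 90.34°  ·
  (1,3): δ = 21.32°  ✓
  (2,3): δ = 68.34°  ·
antipodal pairs: 2

count = 2; pairs: (0,2), (1,3)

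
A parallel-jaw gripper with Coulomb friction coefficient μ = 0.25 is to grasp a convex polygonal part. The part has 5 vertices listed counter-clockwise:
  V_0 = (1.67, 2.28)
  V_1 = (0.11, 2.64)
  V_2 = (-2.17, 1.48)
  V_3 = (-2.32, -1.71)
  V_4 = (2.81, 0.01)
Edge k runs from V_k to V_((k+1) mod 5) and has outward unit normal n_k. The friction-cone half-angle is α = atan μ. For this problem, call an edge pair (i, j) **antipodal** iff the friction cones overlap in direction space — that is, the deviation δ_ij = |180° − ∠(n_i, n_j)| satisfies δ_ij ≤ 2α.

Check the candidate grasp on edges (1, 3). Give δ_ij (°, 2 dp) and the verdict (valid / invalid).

δ = 8.43°, valid

α = atan 0.25 = 14.04°;  2α = 28.07°
edge 1: e_1 = (-2.28, -1.16);  n_1 = (-0.4535, +0.8913)
edge 3: e_3 = (+5.13, +1.72);  n_3 = (+0.3179, -0.9481)
∠(n_1, n_3) = 171.57°
δ = |180° − 171.57°| = 8.43°
8.43° ≤ 2α = 28.07°  →  valid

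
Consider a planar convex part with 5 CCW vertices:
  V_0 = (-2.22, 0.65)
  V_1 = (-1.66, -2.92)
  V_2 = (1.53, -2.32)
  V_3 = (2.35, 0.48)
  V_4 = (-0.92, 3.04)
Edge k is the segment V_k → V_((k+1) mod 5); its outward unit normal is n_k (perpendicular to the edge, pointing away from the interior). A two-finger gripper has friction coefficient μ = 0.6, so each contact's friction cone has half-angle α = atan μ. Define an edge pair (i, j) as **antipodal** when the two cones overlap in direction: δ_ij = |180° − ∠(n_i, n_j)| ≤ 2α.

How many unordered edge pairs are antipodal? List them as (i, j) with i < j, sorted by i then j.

α = atan 0.6 = 30.96°;  2α = 61.93°
n_0 = (-0.9879, -0.1550)
n_1 = (+0.1848, -0.9828)
n_2 = (+0.9597, -0.2811)
n_3 = (+0.6164, +0.7874)
n_4 = (-0.8785, +0.4778)
  (0,1): δ = 88.26°  ·
  (0,2): δ = 25.24°  ✓
  (0,3): δ = 43.03°  ✓
  (0,4): δ = 142.54°  ·
  (1,2): δ = 116.98°  ·
  (1,3): δ = 48.71°  ✓
  (1,4): δ = 50.80°  ✓
  (2,3): δ = 111.73°  ·
  (2,4): δ = 12.22°  ✓
  (3,4): δ = 80.49°  ·
antipodal pairs: 5

count = 5; pairs: (0,2), (0,3), (1,3), (1,4), (2,4)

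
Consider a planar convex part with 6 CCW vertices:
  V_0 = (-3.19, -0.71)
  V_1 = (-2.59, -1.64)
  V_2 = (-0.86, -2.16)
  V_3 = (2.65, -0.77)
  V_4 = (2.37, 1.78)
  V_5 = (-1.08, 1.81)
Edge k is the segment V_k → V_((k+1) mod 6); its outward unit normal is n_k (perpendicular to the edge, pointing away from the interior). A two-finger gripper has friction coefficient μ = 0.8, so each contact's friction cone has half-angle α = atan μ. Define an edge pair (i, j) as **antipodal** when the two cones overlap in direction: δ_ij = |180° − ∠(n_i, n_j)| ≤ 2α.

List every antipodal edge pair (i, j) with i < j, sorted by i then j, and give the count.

α = atan 0.8 = 38.66°;  2α = 77.32°
n_0 = (-0.8403, -0.5421)
n_1 = (-0.2879, -0.9577)
n_2 = (+0.3682, -0.9297)
n_3 = (+0.9940, +0.1091)
n_4 = (+0.0087, +1.0000)
n_5 = (-0.7667, +0.6420)
  (0,1): δ = 139.56°  ·
  (0,2): δ = 101.22°  ·
  (0,3): δ = 26.56°  ✓
  (0,4): δ = 56.67°  ✓
  (0,5): δ = 107.23°  ·
  (1,2): δ = 141.67°  ·
  (1,3): δ = 67.00°  ✓
  (1,4): δ = 16.23°  ✓
  (1,5): δ = 66.79°  ✓
  (2,3): δ = 105.34°  ·
  (2,4): δ = 22.10°  ✓
  (2,5): δ = 28.46°  ✓
  (3,4): δ = 96.76°  ·
  (3,5): δ = 46.21°  ✓
  (4,5): δ = 129.44°  ·
antipodal pairs: 8

count = 8; pairs: (0,3), (0,4), (1,3), (1,4), (1,5), (2,4), (2,5), (3,5)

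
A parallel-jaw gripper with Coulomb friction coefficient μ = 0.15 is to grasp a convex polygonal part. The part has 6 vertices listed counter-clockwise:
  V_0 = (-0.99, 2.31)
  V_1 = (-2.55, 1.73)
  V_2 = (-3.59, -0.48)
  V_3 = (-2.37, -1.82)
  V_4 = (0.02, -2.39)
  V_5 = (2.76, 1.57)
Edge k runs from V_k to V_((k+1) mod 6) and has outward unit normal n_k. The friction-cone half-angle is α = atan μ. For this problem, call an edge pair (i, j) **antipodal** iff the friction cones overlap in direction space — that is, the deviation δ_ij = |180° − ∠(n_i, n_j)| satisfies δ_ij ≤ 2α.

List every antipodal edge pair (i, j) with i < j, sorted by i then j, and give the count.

count = 2; pairs: (1,4), (3,5)

α = atan 0.15 = 8.53°;  2α = 17.06°
n_0 = (-0.3485, +0.9373)
n_1 = (-0.9048, +0.4258)
n_2 = (-0.7394, -0.6732)
n_3 = (-0.2320, -0.9727)
n_4 = (+0.8223, -0.5690)
n_5 = (+0.1936, +0.9811)
  (0,1): δ = 135.60°  ·
  (0,2): δ = 68.08°  ·
  (0,3): δ = 33.81°  ·
  (0,4): δ = 34.93°  ·
  (0,5): δ = 148.44°  ·
  (1,2): δ = 112.48°  ·
  (1,3): δ = 78.21°  ·
  (1,4): δ = 9.48°  ✓
  (1,5): δ = 104.04°  ·
  (2,3): δ = 145.73°  ·
  (2,4): δ = 77.00°  ·
  (2,5): δ = 36.52°  ·
  (3,4): δ = 111.27°  ·
  (3,5): δ = 2.25°  ✓
  (4,5): δ = 66.48°  ·
antipodal pairs: 2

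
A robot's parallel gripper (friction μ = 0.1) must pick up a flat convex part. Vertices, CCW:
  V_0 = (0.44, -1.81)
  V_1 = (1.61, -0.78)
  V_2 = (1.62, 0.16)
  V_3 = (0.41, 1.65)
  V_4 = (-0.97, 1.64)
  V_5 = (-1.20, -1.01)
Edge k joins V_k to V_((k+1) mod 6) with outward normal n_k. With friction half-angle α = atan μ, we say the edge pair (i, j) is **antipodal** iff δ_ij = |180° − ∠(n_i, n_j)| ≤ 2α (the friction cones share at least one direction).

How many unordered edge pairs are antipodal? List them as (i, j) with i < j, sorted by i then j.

α = atan 0.1 = 5.71°;  2α = 11.42°
n_0 = (+0.6608, -0.7506)
n_1 = (+0.9999, -0.0106)
n_2 = (+0.7763, +0.6304)
n_3 = (-0.0072, +1.0000)
n_4 = (-0.9963, +0.0865)
n_5 = (-0.4384, -0.8988)
  (0,1): δ = 131.97°  ·
  (0,2): δ = 92.28°  ·
  (0,3): δ = 40.94°  ·
  (0,4): δ = 43.68°  ·
  (0,5): δ = 112.64°  ·
  (1,2): δ = 140.31°  ·
  (1,3): δ = 88.98°  ·
  (1,4): δ = 4.35°  ✓
  (1,5): δ = 64.61°  ·
  (2,3): δ = 128.66°  ·
  (2,4): δ = 44.04°  ·
  (2,5): δ = 24.92°  ·
  (3,4): δ = 95.38°  ·
  (3,5): δ = 26.42°  ·
  (4,5): δ = 111.04°  ·
antipodal pairs: 1

count = 1; pairs: (1,4)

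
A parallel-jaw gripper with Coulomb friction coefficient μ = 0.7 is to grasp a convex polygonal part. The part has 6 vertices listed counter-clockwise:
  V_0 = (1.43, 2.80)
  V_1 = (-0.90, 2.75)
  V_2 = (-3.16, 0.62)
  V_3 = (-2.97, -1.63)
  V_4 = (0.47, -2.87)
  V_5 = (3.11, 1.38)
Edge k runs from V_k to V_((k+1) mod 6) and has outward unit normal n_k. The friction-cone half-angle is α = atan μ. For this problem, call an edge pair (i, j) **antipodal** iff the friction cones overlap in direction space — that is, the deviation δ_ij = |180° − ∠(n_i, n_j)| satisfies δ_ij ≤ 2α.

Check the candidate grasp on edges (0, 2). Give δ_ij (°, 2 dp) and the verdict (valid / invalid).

δ = 86.40°, invalid

α = atan 0.7 = 34.99°;  2α = 69.98°
edge 0: e_0 = (-2.33, -0.05);  n_0 = (-0.0215, +0.9998)
edge 2: e_2 = (+0.19, -2.25);  n_2 = (-0.9965, -0.0841)
∠(n_0, n_2) = 93.60°
δ = |180° − 93.60°| = 86.40°
86.40° > 2α = 69.98°  →  invalid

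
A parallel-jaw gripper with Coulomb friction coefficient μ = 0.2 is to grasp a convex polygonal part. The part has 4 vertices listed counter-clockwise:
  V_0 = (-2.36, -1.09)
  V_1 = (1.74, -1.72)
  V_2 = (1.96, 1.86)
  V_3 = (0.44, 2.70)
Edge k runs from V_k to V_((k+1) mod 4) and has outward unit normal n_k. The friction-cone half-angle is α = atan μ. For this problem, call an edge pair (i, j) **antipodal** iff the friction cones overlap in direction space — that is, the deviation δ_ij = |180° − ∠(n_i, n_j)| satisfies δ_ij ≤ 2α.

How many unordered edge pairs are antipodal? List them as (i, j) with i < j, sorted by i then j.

count = 1; pairs: (0,2)

α = atan 0.2 = 11.31°;  2α = 22.62°
n_0 = (-0.1519, -0.9884)
n_1 = (+0.9981, -0.0613)
n_2 = (+0.4837, +0.8752)
n_3 = (-0.8043, +0.5942)
  (0,1): δ = 84.78°  ·
  (0,2): δ = 20.19°  ✓
  (0,3): δ = 62.28°  ·
  (1,2): δ = 115.41°  ·
  (1,3): δ = 32.94°  ·
  (2,3): δ = 97.53°  ·
antipodal pairs: 1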